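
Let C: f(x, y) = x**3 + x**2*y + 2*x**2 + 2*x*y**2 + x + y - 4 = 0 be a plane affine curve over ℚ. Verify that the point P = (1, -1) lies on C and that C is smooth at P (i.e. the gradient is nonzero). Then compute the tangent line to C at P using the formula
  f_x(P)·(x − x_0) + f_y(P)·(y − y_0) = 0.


Tangent line at P: 8*x - 2*y - 10 = 0.

Step 1: f(1, -1) = 0, so P lies on C.
Step 2: partial derivatives
  f_x(x, y) = 3*x**2 + 2*x*y + 4*x + 2*y**2 + 1, f_y(x, y) = x**2 + 4*x*y + 1.
  f_x(P) = 8, f_y(P) = -2 (gradient nonzero, so P is smooth).
Step 3: tangent line at P: 8·(x − 1) + -2·(y − -1) = 0.
Expanding: 8*x - 2*y - 10 = 0.


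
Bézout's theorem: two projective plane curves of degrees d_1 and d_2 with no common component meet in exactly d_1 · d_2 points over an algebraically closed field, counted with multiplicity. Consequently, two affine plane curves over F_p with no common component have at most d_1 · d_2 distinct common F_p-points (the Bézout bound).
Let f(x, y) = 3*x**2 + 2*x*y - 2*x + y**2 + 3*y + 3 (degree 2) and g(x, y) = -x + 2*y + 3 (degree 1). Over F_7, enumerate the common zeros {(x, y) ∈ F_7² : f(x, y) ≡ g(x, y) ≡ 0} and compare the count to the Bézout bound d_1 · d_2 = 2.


Common zeros: {(1, 6)}; count = 1; Bézout bound = 2.

deg(f) = 2, deg(g) = 1, so Bézout bound = 2.
Scan x ∈ F_7. For each x, list the y ∈ F_7 with f(x, y) ≡ 0 and those with g(x, y) ≡ 0 (mod 7); the common zeros in that column are the intersection.
  x = 0: f ≡ 0 at y ∈ {1, 3}; g ≡ 0 at y ∈ {2}; common: ∅.
  x = 1: f ≡ 0 at y ∈ {3, 6}; g ≡ 0 at y ∈ {6}; common: {6}.
  x = 2: f ≡ 0 at y ∈ ∅; g ≡ 0 at y ∈ {3}; common: ∅.
  x = 3: f ≡ 0 at y ∈ ∅; g ≡ 0 at y ∈ {0}; common: ∅.
  x = 4: f ≡ 0 at y ∈ ∅; g ≡ 0 at y ∈ {4}; common: ∅.
  x = 5: f ≡ 0 at y ∈ {2, 6}; g ≡ 0 at y ∈ {1}; common: ∅.
  x = 6: f ≡ 0 at y ∈ {2, 4}; g ≡ 0 at y ∈ {5}; common: ∅.
Collecting: common zeros = {(1, 6)}, so the count is 1.
Comparison with the Bézout bound: 1 ≤ 2 = deg(f)·deg(g), as expected for curves with no common component (the affine F_7-count falls short of the bound because intersections may lie at infinity, over extension fields, or carry multiplicity).


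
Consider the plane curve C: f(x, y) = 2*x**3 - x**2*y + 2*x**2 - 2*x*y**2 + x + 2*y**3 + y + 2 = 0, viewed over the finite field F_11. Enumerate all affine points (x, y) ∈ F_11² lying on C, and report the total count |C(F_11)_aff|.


Affine F_11-points: {(0, 6), (0, 8), (2, 2), (3, 0), (3, 4), (3, 10), (4, 6), (5, 1), (5, 5), (5, 10), (6, 4), (7, 10), (9, 6)}; count = 13.

For each of the 121 pairs (x, y) ∈ F_11², evaluate f(x, y) mod 11. Record the zeros.
  x = 0: [0↦2, 1↦5, 2↦9, 3↦4, 4↦2, 5↦4, 6↦0, 7↦2, 8↦0, 9↦6, 10↦10]  zeros at y ∈ {6, 8}
  x = 1: [0↦7, 1↦7, 2↦4, 3↦10, 4↦4, 5↦9, 6↦4, 7↦1, 8↦1, 9↦5, 10↦3]  zeros at y ∈ ∅
  x = 2: [0↦6, 1↦1, 2↦0, 3↦4, 4↦3, 5↦9, 6↦1, 7↦2, 8↦2, 9↦2, 10↦3]  zeros at y ∈ {2}
  x = 3: [0↦0, 1↦10, 2↦9, 3↦9, 4↦0, 5↦5, 6↦3, 7↦6, 8↦4, 9↦9, 10↦0]  zeros at y ∈ {0, 4, 10}
  x = 4: [0↦1, 1↦2, 2↦10, 3↦4, 4↦7, 5↦9, 6↦0, 7↦3, 8↦8, 9↦5, 10↦6]  zeros at y ∈ {6}
  x = 5: [0↦10, 1↦0, 2↦4, 3↦1, 4↦3, 5↦0, 6↦4, 7↦5, 8↦4, 9↦2, 10↦0]  zeros at y ∈ {1, 5, 10}
  x = 6: [0↦6, 1↦5, 2↦3, 3↦1, 4↦0, 5↦1, 6↦5, 7↦2, 8↦4, 9↦1, 10↦5]  zeros at y ∈ {4}
  x = 7: [0↦1, 1↦7, 2↦8, 3↦5, 4↦10, 5↦2, 6↦4, 7↦6, 8↦9, 9↦3, 10↦0]  zeros at y ∈ {10}
  x = 8: [0↦7, 1↦7, 2↦9, 3↦3, 4↦1, 5↦4, 6↦2, 7↦7, 8↦9, 9↦9, 10↦8]  zeros at y ∈ ∅
  x = 9: [0↦3, 1↦6, 2↦7, 3↦7, 4↦7, 5↦8, 6↦0, 7↦6, 8↦5, 9↦9, 10↦8]  zeros at y ∈ {6}
  x = 10: [0↦1, 1↦5, 2↦3, 3↦7, 4↦7, 5↦4, 6↦10, 7↦4, 8↦9, 9↦4, 10↦1]  zeros at y ∈ ∅
Collecting zeros: affine points = {(0, 6), (0, 8), (2, 2), (3, 0), (3, 4), (3, 10), (4, 6), (5, 1), (5, 5), (5, 10), (6, 4), (7, 10), (9, 6)}.
Total count |C(F_11)_aff| = 13.


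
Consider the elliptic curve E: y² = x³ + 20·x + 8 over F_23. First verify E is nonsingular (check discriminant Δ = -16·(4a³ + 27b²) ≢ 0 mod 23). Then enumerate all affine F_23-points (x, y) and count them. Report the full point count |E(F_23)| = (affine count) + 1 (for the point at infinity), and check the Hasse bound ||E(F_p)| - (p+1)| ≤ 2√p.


Affine points = {(0, 10), (0, 13), (1, 11), (1, 12), (3, 7), (3, 16), (5, 7), (5, 16), (7, 10), (7, 13), (8, 6), (8, 17), (10, 9), (10, 14), (11, 8), (11, 15), (13, 2), (13, 21), (15, 7), (15, 16), (16, 10), (16, 13), (18, 6), (18, 17), (19, 5), (19, 18), (20, 6), (20, 17), (21, 11), (21, 12)}; affine count = 30; |E(F_23)| = 31.

Discriminant check: Δ ∝ 4a³ + 27b² = 4·20³ + 27·8² = 4·8000 + 27·64 ≡ 10 (mod 23). Nonzero ⇒ E is nonsingular.
For each x ∈ F_23, compute rhs = x³ + 20·x + 8 mod 23, then count y ∈ F_23 with y² ≡ rhs.
  x = 0: rhs = 8, matching y values: 10, 13 (2 points).
  x = 1: rhs = 6, matching y values: 11, 12 (2 points).
  x = 2: rhs = 10, matching y values: none (0 points).
  x = 3: rhs = 3, matching y values: 7, 16 (2 points).
  x = 4: rhs = 14, matching y values: none (0 points).
  x = 5: rhs = 3, matching y values: 7, 16 (2 points).
  x = 6: rhs = 22, matching y values: none (0 points).
  x = 7: rhs = 8, matching y values: 10, 13 (2 points).
  x = 8: rhs = 13, matching y values: 6, 17 (2 points).
  x = 9: rhs = 20, matching y values: none (0 points).
  x = 10: rhs = 12, matching y values: 9, 14 (2 points).
  x = 11: rhs = 18, matching y values: 8, 15 (2 points).
  x = 12: rhs = 21, matching y values: none (0 points).
  x = 13: rhs = 4, matching y values: 2, 21 (2 points).
  x = 14: rhs = 19, matching y values: none (0 points).
  x = 15: rhs = 3, matching y values: 7, 16 (2 points).
  x = 16: rhs = 8, matching y values: 10, 13 (2 points).
  x = 17: rhs = 17, matching y values: none (0 points).
  x = 18: rhs = 13, matching y values: 6, 17 (2 points).
  x = 19: rhs = 2, matching y values: 5, 18 (2 points).
  x = 20: rhs = 13, matching y values: 6, 17 (2 points).
  x = 21: rhs = 6, matching y values: 11, 12 (2 points).
  x = 22: rhs = 10, matching y values: none (0 points).
Total affine count: 30.
Full point count |E(F_23)| = 30 + 1 = 31.
Hasse bound: |31 − (23+1)| = |7| = 7 ≤ 2√23 ≈ 9.5917 ✓.


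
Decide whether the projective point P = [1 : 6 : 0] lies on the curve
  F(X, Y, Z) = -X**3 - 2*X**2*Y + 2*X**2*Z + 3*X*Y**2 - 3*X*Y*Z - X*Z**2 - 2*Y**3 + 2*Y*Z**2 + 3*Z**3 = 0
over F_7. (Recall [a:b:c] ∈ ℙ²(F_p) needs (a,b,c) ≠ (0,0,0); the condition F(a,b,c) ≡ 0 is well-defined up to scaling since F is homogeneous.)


F(1,6,0) ≡ 6 (mod 7); P is NOT on the curve.

Evaluate F(1, 6, 0) term-by-term (mod 7).
  -X**3 ↦ -1·1·1·1 = -1
  -2*X**2*Y ↦ -2·1·6·1 = -12
  2*X**2*Z ↦ 2·1·1·0 = 0
  3*X*Y**2 ↦ 3·1·36·1 = 108
  -3*X*Y*Z ↦ -3·1·6·0 = 0
  -X*Z**2 ↦ -1·1·1·0 = 0
  -2*Y**3 ↦ -2·1·216·1 = -432
  2*Y*Z**2 ↦ 2·1·6·0 = 0
  3*Z**3 ↦ 3·1·1·0 = 0
Sum: F(1, 6, 0) = (-1) + (-12) + (0) + (108) + (0) + (0) + (-432) + (0) + (0) = -337.
Reducing mod 7: -337 ≡ 6 (mod 7).
Since F(a, b, c) ≡ 6 ≠ 0 (mod 7), P does NOT lie on the curve.


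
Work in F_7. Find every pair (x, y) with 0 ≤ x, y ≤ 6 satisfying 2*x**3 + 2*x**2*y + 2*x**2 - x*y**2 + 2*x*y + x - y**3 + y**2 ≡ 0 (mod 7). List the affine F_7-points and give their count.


Affine F_7-points: {(0, 0), (0, 1), (2, 6), (4, 2), (6, 1)}; count = 5.

For each of the 49 pairs (x, y) ∈ F_7², evaluate f(x, y) mod 7. Record the zeros.
  x = 0: [0↦0, 1↦0, 2↦3, 3↦3, 4↦1, 5↦5, 6↦2]  zeros at y ∈ {0, 1}
  x = 1: [0↦5, 1↦1, 2↦5, 3↦4, 4↦6, 5↦5, 6↦2]  zeros at y ∈ ∅
  x = 2: [0↦5, 1↦1, 2↦3, 3↦5, 4↦1, 5↦6, 6↦0]  zeros at y ∈ {6}
  x = 3: [0↦5, 1↦5, 2↦2, 3↦4, 4↦5, 5↦6, 6↦1]  zeros at y ∈ ∅
  x = 4: [0↦3, 1↦4, 2↦0, 3↦6, 4↦2, 5↦3, 6↦3]  zeros at y ∈ {2}
  x = 5: [0↦4, 1↦3, 2↦2, 3↦2, 4↦4, 5↦2, 6↦4]  zeros at y ∈ ∅
  x = 6: [0↦6, 1↦0, 2↦6, 3↦4, 4↦2, 5↦1, 6↦2]  zeros at y ∈ {1}
Collecting zeros: affine points = {(0, 0), (0, 1), (2, 6), (4, 2), (6, 1)}.
Total count |C(F_7)_aff| = 5.


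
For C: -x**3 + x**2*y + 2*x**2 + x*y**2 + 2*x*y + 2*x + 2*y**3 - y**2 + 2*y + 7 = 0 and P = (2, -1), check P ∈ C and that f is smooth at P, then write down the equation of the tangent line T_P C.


Tangent line at P: -7*x + 14*y + 28 = 0.

Step 1: f(2, -1) = 0, so P lies on C.
Step 2: partial derivatives
  f_x(x, y) = -3*x**2 + 2*x*y + 4*x + y**2 + 2*y + 2, f_y(x, y) = x**2 + 2*x*y + 2*x + 6*y**2 - 2*y + 2.
  f_x(P) = -7, f_y(P) = 14 (gradient nonzero, so P is smooth).
Step 3: tangent line at P: -7·(x − 2) + 14·(y − -1) = 0.
Expanding: -7*x + 14*y + 28 = 0.


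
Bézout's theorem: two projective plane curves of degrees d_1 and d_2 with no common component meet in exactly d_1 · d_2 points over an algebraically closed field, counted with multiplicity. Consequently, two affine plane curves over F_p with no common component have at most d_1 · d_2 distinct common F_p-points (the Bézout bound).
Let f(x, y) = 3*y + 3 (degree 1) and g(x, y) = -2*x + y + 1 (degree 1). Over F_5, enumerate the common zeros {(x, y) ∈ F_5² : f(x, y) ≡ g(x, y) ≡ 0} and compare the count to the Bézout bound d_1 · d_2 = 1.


Common zeros: {(0, 4)}; count = 1; Bézout bound = 1.

deg(f) = 1, deg(g) = 1, so Bézout bound = 1.
Scan x ∈ F_5. For each x, list the y ∈ F_5 with f(x, y) ≡ 0 and those with g(x, y) ≡ 0 (mod 5); the common zeros in that column are the intersection.
  x = 0: f ≡ 0 at y ∈ {4}; g ≡ 0 at y ∈ {4}; common: {4}.
  x = 1: f ≡ 0 at y ∈ {4}; g ≡ 0 at y ∈ {1}; common: ∅.
  x = 2: f ≡ 0 at y ∈ {4}; g ≡ 0 at y ∈ {3}; common: ∅.
  x = 3: f ≡ 0 at y ∈ {4}; g ≡ 0 at y ∈ {0}; common: ∅.
  x = 4: f ≡ 0 at y ∈ {4}; g ≡ 0 at y ∈ {2}; common: ∅.
Collecting: common zeros = {(0, 4)}, so the count is 1.
Comparison with the Bézout bound: 1 ≤ 1 = deg(f)·deg(g), as expected for curves with no common component (the bound is attained).


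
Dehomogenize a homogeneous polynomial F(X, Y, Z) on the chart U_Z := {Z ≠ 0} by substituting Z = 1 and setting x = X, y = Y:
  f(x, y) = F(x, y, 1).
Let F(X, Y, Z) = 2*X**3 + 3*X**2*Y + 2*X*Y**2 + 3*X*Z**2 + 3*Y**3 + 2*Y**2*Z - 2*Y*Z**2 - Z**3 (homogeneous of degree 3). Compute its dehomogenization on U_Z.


f(x, y) = 2*x**3 + 3*x**2*y + 2*x*y**2 + 3*x + 3*y**3 + 2*y**2 - 2*y - 1

On U_Z we set Z = 1. Each monomial c·X^i·Y^j·Z^k in F becomes c·x^i·y^j·1^k = c·x^i·y^j.
Substituting Z = 1: F(X, Y, 1) = 2*x**3 + 3*x**2*y + 2*x*y**2 + 3*x + 3*y**3 + 2*y**2 - 2*y - 1.
Note: deg(f) ≤ deg(F) = 3; strict inequality happens when F is divisible by Z (lost terms).


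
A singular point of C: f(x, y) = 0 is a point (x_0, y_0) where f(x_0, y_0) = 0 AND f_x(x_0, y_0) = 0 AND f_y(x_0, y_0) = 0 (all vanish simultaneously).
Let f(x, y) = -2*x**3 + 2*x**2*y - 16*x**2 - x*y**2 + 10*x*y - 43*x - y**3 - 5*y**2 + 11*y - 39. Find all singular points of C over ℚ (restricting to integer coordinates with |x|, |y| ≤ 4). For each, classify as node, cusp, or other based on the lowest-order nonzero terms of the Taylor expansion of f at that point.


Singular points: {(-3, -1)}; classification: cusp.

Compute partial derivatives:
  f_x = -6*x**2 + 4*x*y - 32*x - y**2 + 10*y - 43.
  f_y = 2*x**2 - 2*x*y + 10*x - 3*y**2 - 10*y + 11.
Scan x_0 ∈ {−4, ..., 4}. For each x_0, f_y(x_0, y) is a polynomial in y; find its integer roots y ∈ {−4, ..., 4}, then test f_x and f at those candidates.
  x = -4: f_y(-4, y) = -3*y**2 - 2*y + 3; no integer root y with |y| ≤ 4.
  x = -3: f_y(-3, y) = -3*y**2 - 4*y - 1; vanishes at y ∈ {-1}. (-3, -1): f_x = 0, f = 0 — SINGULAR.
  x = -2: f_y(-2, y) = -3*y**2 - 6*y - 1; no integer root y with |y| ≤ 4.
  x = -1: f_y(-1, y) = -3*y**2 - 8*y + 3; vanishes at y ∈ {-3}. (-1, -3): f_x = -44 ≠ 0.
  x = 0: f_y(0, y) = -3*y**2 - 10*y + 11; no integer root y with |y| ≤ 4.
  x = 1: f_y(1, y) = -3*y**2 - 12*y + 23; no integer root y with |y| ≤ 4.
  x = 2: f_y(2, y) = -3*y**2 - 14*y + 39; no integer root y with |y| ≤ 4.
  x = 3: f_y(3, y) = -3*y**2 - 16*y + 59; no integer root y with |y| ≤ 4.
  x = 4: f_y(4, y) = -3*y**2 - 18*y + 83; no integer root y with |y| ≤ 4.
Only singular point on the grid: (-3, -1).
Classify: substitute x = -3 + u, y = -1 + v and expand: f = -2*u**3 + 2*u**2*v - u*v**2 - v**3 + v**2.
No constant or linear terms (consistent with a singular point). Quadratic part: v**2. Cubic part: -2*u**3 + 2*u**2*v - u*v**2 - v**3.
The quadratic part v**2 is a perfect square, so there is a single (double) tangent line v = 0, i.e. y = -1. Restricting the cubic part to that line (v = 0) leaves -2*u**3 ≠ 0, so f is not divisible by v and the branch is v² ≈ 2*u**3 to lowest order — this is a cusp.
Classification: cusp.


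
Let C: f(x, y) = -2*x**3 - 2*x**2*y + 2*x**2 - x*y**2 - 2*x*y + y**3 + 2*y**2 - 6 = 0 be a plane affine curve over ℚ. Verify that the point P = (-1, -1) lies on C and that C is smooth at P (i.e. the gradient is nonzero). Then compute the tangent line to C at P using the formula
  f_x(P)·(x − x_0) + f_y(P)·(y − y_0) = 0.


Tangent line at P: -13*x - 3*y - 16 = 0.

Step 1: f(-1, -1) = 0, so P lies on C.
Step 2: partial derivatives
  f_x(x, y) = -6*x**2 - 4*x*y + 4*x - y**2 - 2*y, f_y(x, y) = -2*x**2 - 2*x*y - 2*x + 3*y**2 + 4*y.
  f_x(P) = -13, f_y(P) = -3 (gradient nonzero, so P is smooth).
Step 3: tangent line at P: -13·(x − -1) + -3·(y − -1) = 0.
Expanding: -13*x - 3*y - 16 = 0.


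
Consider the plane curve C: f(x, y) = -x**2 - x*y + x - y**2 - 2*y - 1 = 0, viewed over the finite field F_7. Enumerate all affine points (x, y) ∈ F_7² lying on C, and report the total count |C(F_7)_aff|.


Affine F_7-points: {(0, 6), (2, 4), (2, 6), (3, 0), (3, 2), (5, 0)}; count = 6.

For each of the 49 pairs (x, y) ∈ F_7², evaluate f(x, y) mod 7. Record the zeros.
  x = 0: [0↦6, 1↦3, 2↦5, 3↦5, 4↦3, 5↦6, 6↦0]  zeros at y ∈ {6}
  x = 1: [0↦6, 1↦2, 2↦3, 3↦2, 4↦6, 5↦1, 6↦1]  zeros at y ∈ ∅
  x = 2: [0↦4, 1↦6, 2↦6, 3↦4, 4↦0, 5↦1, 6↦0]  zeros at y ∈ {4, 6}
  x = 3: [0↦0, 1↦1, 2↦0, 3↦4, 4↦6, 5↦6, 6↦4]  zeros at y ∈ {0, 2}
  x = 4: [0↦1, 1↦1, 2↦6, 3↦2, 4↦3, 5↦2, 6↦6]  zeros at y ∈ ∅
  x = 5: [0↦0, 1↦6, 2↦3, 3↦5, 4↦5, 5↦3, 6↦6]  zeros at y ∈ {0}
  x = 6: [0↦4, 1↦2, 2↦5, 3↦6, 4↦5, 5↦2, 6↦4]  zeros at y ∈ ∅
Collecting zeros: affine points = {(0, 6), (2, 4), (2, 6), (3, 0), (3, 2), (5, 0)}.
Total count |C(F_7)_aff| = 6.


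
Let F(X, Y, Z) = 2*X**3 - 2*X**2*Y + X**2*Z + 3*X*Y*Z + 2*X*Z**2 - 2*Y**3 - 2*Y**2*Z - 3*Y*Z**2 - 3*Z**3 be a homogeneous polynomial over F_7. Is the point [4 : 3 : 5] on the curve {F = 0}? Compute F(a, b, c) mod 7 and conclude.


F(4,3,5) ≡ 0 (mod 7); P is on the curve.

Evaluate F(4, 3, 5) term-by-term (mod 7).
  2*X**3 ↦ 2·64·1·1 = 128
  -2*X**2*Y ↦ -2·16·3·1 = -96
  X**2*Z ↦ 1·16·1·5 = 80
  3*X*Y*Z ↦ 3·4·3·5 = 180
  2*X*Z**2 ↦ 2·4·1·25 = 200
  -2*Y**3 ↦ -2·1·27·1 = -54
  -2*Y**2*Z ↦ -2·1·9·5 = -90
  -3*Y*Z**2 ↦ -3·1·3·25 = -225
  -3*Z**3 ↦ -3·1·1·125 = -375
Sum: F(4, 3, 5) = (128) + (-96) + (80) + (180) + (200) + (-54) + (-90) + (-225) + (-375) = -252.
Reducing mod 7: -252 ≡ 0 (mod 7).
Since F(a, b, c) ≡ 0 (mod 7), P lies on the curve.


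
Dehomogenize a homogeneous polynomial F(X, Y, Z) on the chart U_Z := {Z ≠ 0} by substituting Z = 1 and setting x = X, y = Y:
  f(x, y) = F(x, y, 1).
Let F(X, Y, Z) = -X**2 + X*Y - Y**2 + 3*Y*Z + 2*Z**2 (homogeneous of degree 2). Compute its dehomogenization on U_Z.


f(x, y) = -x**2 + x*y - y**2 + 3*y + 2

On U_Z we set Z = 1. Each monomial c·X^i·Y^j·Z^k in F becomes c·x^i·y^j·1^k = c·x^i·y^j.
Substituting Z = 1: F(X, Y, 1) = -x**2 + x*y - y**2 + 3*y + 2.
Note: deg(f) ≤ deg(F) = 2; strict inequality happens when F is divisible by Z (lost terms).


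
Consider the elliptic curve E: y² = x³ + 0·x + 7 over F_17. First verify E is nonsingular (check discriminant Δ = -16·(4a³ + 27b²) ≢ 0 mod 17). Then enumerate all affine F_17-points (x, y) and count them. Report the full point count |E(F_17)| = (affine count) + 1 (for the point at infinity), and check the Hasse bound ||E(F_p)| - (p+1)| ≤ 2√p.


Affine points = {(1, 5), (1, 12), (2, 7), (2, 10), (3, 0), (5, 8), (5, 9), (6, 6), (6, 11), (8, 3), (8, 14), (10, 2), (10, 15), (12, 1), (12, 16), (15, 4), (15, 13)}; affine count = 17; |E(F_17)| = 18.

Discriminant check: Δ ∝ 4a³ + 27b² = 4·0³ + 27·7² = 4·0 + 27·49 ≡ 14 (mod 17). Nonzero ⇒ E is nonsingular.
For each x ∈ F_17, compute rhs = x³ + 0·x + 7 mod 17, then count y ∈ F_17 with y² ≡ rhs.
  x = 0: rhs = 7, matching y values: none (0 points).
  x = 1: rhs = 8, matching y values: 5, 12 (2 points).
  x = 2: rhs = 15, matching y values: 7, 10 (2 points).
  x = 3: rhs = 0, matching y values: 0 (1 points).
  x = 4: rhs = 3, matching y values: none (0 points).
  x = 5: rhs = 13, matching y values: 8, 9 (2 points).
  x = 6: rhs = 2, matching y values: 6, 11 (2 points).
  x = 7: rhs = 10, matching y values: none (0 points).
  x = 8: rhs = 9, matching y values: 3, 14 (2 points).
  x = 9: rhs = 5, matching y values: none (0 points).
  x = 10: rhs = 4, matching y values: 2, 15 (2 points).
  x = 11: rhs = 12, matching y values: none (0 points).
  x = 12: rhs = 1, matching y values: 1, 16 (2 points).
  x = 13: rhs = 11, matching y values: none (0 points).
  x = 14: rhs = 14, matching y values: none (0 points).
  x = 15: rhs = 16, matching y values: 4, 13 (2 points).
  x = 16: rhs = 6, matching y values: none (0 points).
Total affine count: 17.
Full point count |E(F_17)| = 17 + 1 = 18.
Hasse bound: |18 − (17+1)| = |0| = 0 ≤ 2√17 ≈ 8.2462 ✓.


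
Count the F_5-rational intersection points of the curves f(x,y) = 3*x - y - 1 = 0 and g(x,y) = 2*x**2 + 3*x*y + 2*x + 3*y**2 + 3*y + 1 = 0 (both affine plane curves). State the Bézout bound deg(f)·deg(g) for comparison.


Common zeros: ∅; count = 0; Bézout bound = 2.

deg(f) = 1, deg(g) = 2, so Bézout bound = 2.
Scan x ∈ F_5. For each x, list the y ∈ F_5 with f(x, y) ≡ 0 and those with g(x, y) ≡ 0 (mod 5); the common zeros in that column are the intersection.
  x = 0: f ≡ 0 at y ∈ {4}; g ≡ 0 at y ∈ ∅; common: ∅.
  x = 1: f ≡ 0 at y ∈ {2}; g ≡ 0 at y ∈ {0, 3}; common: ∅.
  x = 2: f ≡ 0 at y ∈ {0}; g ≡ 0 at y ∈ {1}; common: ∅.
  x = 3: f ≡ 0 at y ∈ {3}; g ≡ 0 at y ∈ {0, 1}; common: ∅.
  x = 4: f ≡ 0 at y ∈ {1}; g ≡ 0 at y ∈ ∅; common: ∅.
Collecting: common zeros = ∅, so the count is 0.
Comparison with the Bézout bound: 0 ≤ 2 = deg(f)·deg(g), as expected for curves with no common component (the affine F_5-count falls short of the bound because intersections may lie at infinity, over extension fields, or carry multiplicity).


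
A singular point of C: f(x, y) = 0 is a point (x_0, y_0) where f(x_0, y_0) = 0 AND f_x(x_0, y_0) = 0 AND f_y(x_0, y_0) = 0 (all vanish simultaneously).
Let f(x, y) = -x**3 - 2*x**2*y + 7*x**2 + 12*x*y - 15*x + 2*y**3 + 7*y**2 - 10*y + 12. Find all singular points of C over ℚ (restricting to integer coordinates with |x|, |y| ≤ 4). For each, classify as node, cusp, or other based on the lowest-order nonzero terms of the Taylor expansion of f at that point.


Singular points: {(3, -1)}; classification: cusp.

Compute partial derivatives:
  f_x = -3*x**2 - 4*x*y + 14*x + 12*y - 15.
  f_y = -2*x**2 + 12*x + 6*y**2 + 14*y - 10.
Scan x_0 ∈ {−4, ..., 4}. For each x_0, f_y(x_0, y) is a polynomial in y; find its integer roots y ∈ {−4, ..., 4}, then test f_x and f at those candidates.
  x = -4: f_y(-4, y) = 6*y**2 + 14*y - 90; no integer root y with |y| ≤ 4.
  x = -3: f_y(-3, y) = 6*y**2 + 14*y - 64; no integer root y with |y| ≤ 4.
  x = -2: f_y(-2, y) = 6*y**2 + 14*y - 42; no integer root y with |y| ≤ 4.
  x = -1: f_y(-1, y) = 6*y**2 + 14*y - 24; no integer root y with |y| ≤ 4.
  x = 0: f_y(0, y) = 6*y**2 + 14*y - 10; no integer root y with |y| ≤ 4.
  x = 1: f_y(1, y) = 6*y**2 + 14*y; vanishes at y ∈ {0}. (1, 0): f_x = -4 ≠ 0.
  x = 2: f_y(2, y) = 6*y**2 + 14*y + 6; no integer root y with |y| ≤ 4.
  x = 3: f_y(3, y) = 6*y**2 + 14*y + 8; vanishes at y ∈ {-1}. (3, -1): f_x = 0, f = 0 — SINGULAR.
  x = 4: f_y(4, y) = 6*y**2 + 14*y + 6; no integer root y with |y| ≤ 4.
Only singular point on the grid: (3, -1).
Classify: substitute x = 3 + u, y = -1 + v and expand: f = -u**3 - 2*u**2*v + 2*v**3 + v**2.
No constant or linear terms (consistent with a singular point). Quadratic part: v**2. Cubic part: -u**3 - 2*u**2*v + 2*v**3.
The quadratic part v**2 is a perfect square, so there is a single (double) tangent line v = 0, i.e. y = -1. Restricting the cubic part to that line (v = 0) leaves -u**3 ≠ 0, so f is not divisible by v and the branch is v² ≈ u**3 to lowest order — this is a cusp.
Classification: cusp.


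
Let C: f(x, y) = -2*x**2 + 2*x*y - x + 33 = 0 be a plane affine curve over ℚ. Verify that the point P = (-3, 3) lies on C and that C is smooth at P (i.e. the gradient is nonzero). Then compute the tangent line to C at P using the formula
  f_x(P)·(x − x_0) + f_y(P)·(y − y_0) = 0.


Tangent line at P: 17*x - 6*y + 69 = 0.

Step 1: f(-3, 3) = 0, so P lies on C.
Step 2: partial derivatives
  f_x(x, y) = -4*x + 2*y - 1, f_y(x, y) = 2*x.
  f_x(P) = 17, f_y(P) = -6 (gradient nonzero, so P is smooth).
Step 3: tangent line at P: 17·(x − -3) + -6·(y − 3) = 0.
Expanding: 17*x - 6*y + 69 = 0.


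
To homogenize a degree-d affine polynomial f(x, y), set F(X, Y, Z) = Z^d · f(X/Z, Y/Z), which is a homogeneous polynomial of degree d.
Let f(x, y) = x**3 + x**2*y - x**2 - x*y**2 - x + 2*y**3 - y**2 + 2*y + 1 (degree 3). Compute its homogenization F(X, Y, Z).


F(X, Y, Z) = X**3 + X**2*Y - X**2*Z - X*Y**2 - X*Z**2 + 2*Y**3 - Y**2*Z + 2*Y*Z**2 + Z**3

deg(f) = 3.
Substitute x = X/Z, y = Y/Z into f, then multiply by Z^3.
  monomial 1·x^3·y^0 ↦ 1·X^3·Y^0·Z^0.
  monomial 1·x^2·y^1 ↦ 1·X^2·Y^1·Z^0.
  monomial -1·x^2·y^0 ↦ -1·X^2·Y^0·Z^1.
  monomial -1·x^1·y^2 ↦ -1·X^1·Y^2·Z^0.
  monomial -1·x^1·y^0 ↦ -1·X^1·Y^0·Z^2.
  monomial 2·x^0·y^3 ↦ 2·X^0·Y^3·Z^0.
  monomial -1·x^0·y^2 ↦ -1·X^0·Y^2·Z^1.
  monomial 2·x^0·y^1 ↦ 2·X^0·Y^1·Z^2.
  monomial 1·x^0·y^0 ↦ 1·X^0·Y^0·Z^3.
Collecting: F(X, Y, Z) = X**3 + X**2*Y - X**2*Z - X*Y**2 - X*Z**2 + 2*Y**3 - Y**2*Z + 2*Y*Z**2 + Z**3.


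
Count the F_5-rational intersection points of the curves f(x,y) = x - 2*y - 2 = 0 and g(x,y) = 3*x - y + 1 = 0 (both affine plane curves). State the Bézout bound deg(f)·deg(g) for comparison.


Common zeros: ∅; count = 0; Bézout bound = 1.

deg(f) = 1, deg(g) = 1, so Bézout bound = 1.
Scan x ∈ F_5. For each x, list the y ∈ F_5 with f(x, y) ≡ 0 and those with g(x, y) ≡ 0 (mod 5); the common zeros in that column are the intersection.
  x = 0: f ≡ 0 at y ∈ {4}; g ≡ 0 at y ∈ {1}; common: ∅.
  x = 1: f ≡ 0 at y ∈ {2}; g ≡ 0 at y ∈ {4}; common: ∅.
  x = 2: f ≡ 0 at y ∈ {0}; g ≡ 0 at y ∈ {2}; common: ∅.
  x = 3: f ≡ 0 at y ∈ {3}; g ≡ 0 at y ∈ {0}; common: ∅.
  x = 4: f ≡ 0 at y ∈ {1}; g ≡ 0 at y ∈ {3}; common: ∅.
Collecting: common zeros = ∅, so the count is 0.
Comparison with the Bézout bound: 0 ≤ 1 = deg(f)·deg(g), as expected for curves with no common component (the affine F_5-count falls short of the bound because intersections may lie at infinity, over extension fields, or carry multiplicity).


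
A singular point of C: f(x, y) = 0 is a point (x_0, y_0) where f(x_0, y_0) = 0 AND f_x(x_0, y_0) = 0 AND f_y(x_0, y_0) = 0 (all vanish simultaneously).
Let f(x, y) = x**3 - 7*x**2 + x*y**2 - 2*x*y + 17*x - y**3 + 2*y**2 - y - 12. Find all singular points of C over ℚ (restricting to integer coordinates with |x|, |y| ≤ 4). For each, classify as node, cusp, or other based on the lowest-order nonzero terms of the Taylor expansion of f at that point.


Singular points: {(2, 1)}; classification: node.

Compute partial derivatives:
  f_x = 3*x**2 - 14*x + y**2 - 2*y + 17.
  f_y = 2*x*y - 2*x - 3*y**2 + 4*y - 1.
Scan x_0 ∈ {−4, ..., 4}. For each x_0, f_y(x_0, y) is a polynomial in y; find its integer roots y ∈ {−4, ..., 4}, then test f_x and f at those candidates.
  x = -4: f_y(-4, y) = -3*y**2 - 4*y + 7; vanishes at y ∈ {1}. (-4, 1): f_x = 120 ≠ 0.
  x = -3: f_y(-3, y) = -3*y**2 - 2*y + 5; vanishes at y ∈ {1}. (-3, 1): f_x = 85 ≠ 0.
  x = -2: f_y(-2, y) = 3 - 3*y**2; vanishes at y ∈ {-1, 1}. (-2, -1): f_x = 60 ≠ 0; (-2, 1): f_x = 56 ≠ 0.
  x = -1: f_y(-1, y) = -3*y**2 + 2*y + 1; vanishes at y ∈ {1}. (-1, 1): f_x = 33 ≠ 0.
  x = 0: f_y(0, y) = -3*y**2 + 4*y - 1; vanishes at y ∈ {1}. (0, 1): f_x = 16 ≠ 0.
  x = 1: f_y(1, y) = -3*y**2 + 6*y - 3; vanishes at y ∈ {1}. (1, 1): f_x = 5 ≠ 0.
  x = 2: f_y(2, y) = -3*y**2 + 8*y - 5; vanishes at y ∈ {1}. (2, 1): f_x = 0, f = 0 — SINGULAR.
  x = 3: f_y(3, y) = -3*y**2 + 10*y - 7; vanishes at y ∈ {1}. (3, 1): f_x = 1 ≠ 0.
  x = 4: f_y(4, y) = -3*y**2 + 12*y - 9; vanishes at y ∈ {1, 3}. (4, 1): f_x = 8 ≠ 0; (4, 3): f_x = 12 ≠ 0.
Only singular point on the grid: (2, 1).
Classify: substitute x = 2 + u, y = 1 + v and expand: f = u**3 - u**2 + u*v**2 - v**3 + v**2.
No constant or linear terms (consistent with a singular point). Quadratic part: -u**2 + v**2. Cubic part: u**3 + u*v**2 - v**3.
The quadratic part v**2 - u**2 = (v − u)(v + u) splits into two distinct linear factors, so there are two distinct tangent lines y − 1 = ±(x − 2) — this is a node (ordinary double point).
Classification: node.


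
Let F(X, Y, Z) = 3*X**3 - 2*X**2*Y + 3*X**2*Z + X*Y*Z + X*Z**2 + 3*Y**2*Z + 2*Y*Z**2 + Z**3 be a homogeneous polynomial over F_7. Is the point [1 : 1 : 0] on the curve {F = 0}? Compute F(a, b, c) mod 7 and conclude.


F(1,1,0) ≡ 1 (mod 7); P is NOT on the curve.

Evaluate F(1, 1, 0) term-by-term (mod 7).
  3*X**3 ↦ 3·1·1·1 = 3
  -2*X**2*Y ↦ -2·1·1·1 = -2
  3*X**2*Z ↦ 3·1·1·0 = 0
  X*Y*Z ↦ 1·1·1·0 = 0
  X*Z**2 ↦ 1·1·1·0 = 0
  3*Y**2*Z ↦ 3·1·1·0 = 0
  2*Y*Z**2 ↦ 2·1·1·0 = 0
  Z**3 ↦ 1·1·1·0 = 0
Sum: F(1, 1, 0) = (3) + (-2) + (0) + (0) + (0) + (0) + (0) + (0) = 1.
Reducing mod 7: 1 ≡ 1 (mod 7).
Since F(a, b, c) ≡ 1 ≠ 0 (mod 7), P does NOT lie on the curve.


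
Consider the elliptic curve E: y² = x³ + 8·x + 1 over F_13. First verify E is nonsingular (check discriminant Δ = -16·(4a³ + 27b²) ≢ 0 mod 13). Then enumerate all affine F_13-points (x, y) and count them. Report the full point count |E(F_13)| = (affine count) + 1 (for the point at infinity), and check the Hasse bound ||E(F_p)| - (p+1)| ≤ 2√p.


Affine points = {(0, 1), (0, 12), (1, 6), (1, 7), (2, 5), (2, 8), (3, 0), (5, 6), (5, 7), (7, 6), (7, 7), (9, 3), (9, 10), (11, 4), (11, 9)}; affine count = 15; |E(F_13)| = 16.

Discriminant check: Δ ∝ 4a³ + 27b² = 4·8³ + 27·1² = 4·512 + 27·1 ≡ 8 (mod 13). Nonzero ⇒ E is nonsingular.
For each x ∈ F_13, compute rhs = x³ + 8·x + 1 mod 13, then count y ∈ F_13 with y² ≡ rhs.
  x = 0: rhs = 1, matching y values: 1, 12 (2 points).
  x = 1: rhs = 10, matching y values: 6, 7 (2 points).
  x = 2: rhs = 12, matching y values: 5, 8 (2 points).
  x = 3: rhs = 0, matching y values: 0 (1 points).
  x = 4: rhs = 6, matching y values: none (0 points).
  x = 5: rhs = 10, matching y values: 6, 7 (2 points).
  x = 6: rhs = 5, matching y values: none (0 points).
  x = 7: rhs = 10, matching y values: 6, 7 (2 points).
  x = 8: rhs = 5, matching y values: none (0 points).
  x = 9: rhs = 9, matching y values: 3, 10 (2 points).
  x = 10: rhs = 2, matching y values: none (0 points).
  x = 11: rhs = 3, matching y values: 4, 9 (2 points).
  x = 12: rhs = 5, matching y values: none (0 points).
Total affine count: 15.
Full point count |E(F_13)| = 15 + 1 = 16.
Hasse bound: |16 − (13+1)| = |2| = 2 ≤ 2√13 ≈ 7.2111 ✓.


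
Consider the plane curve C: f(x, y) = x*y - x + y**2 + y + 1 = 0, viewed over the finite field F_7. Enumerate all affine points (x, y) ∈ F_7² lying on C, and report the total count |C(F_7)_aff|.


Affine F_7-points: {(0, 2), (0, 4), (1, 0), (1, 5), (4, 3), (4, 6)}; count = 6.

For each of the 49 pairs (x, y) ∈ F_7², evaluate f(x, y) mod 7. Record the zeros.
  x = 0: [0↦1, 1↦3, 2↦0, 3↦6, 4↦0, 5↦3, 6↦1]  zeros at y ∈ {2, 4}
  x = 1: [0↦0, 1↦3, 2↦1, 3↦1, 4↦3, 5↦0, 6↦6]  zeros at y ∈ {0, 5}
  x = 2: [0↦6, 1↦3, 2↦2, 3↦3, 4↦6, 5↦4, 6↦4]  zeros at y ∈ ∅
  x = 3: [0↦5, 1↦3, 2↦3, 3↦5, 4↦2, 5↦1, 6↦2]  zeros at y ∈ ∅
  x = 4: [0↦4, 1↦3, 2↦4, 3↦0, 4↦5, 5↦5, 6↦0]  zeros at y ∈ {3, 6}
  x = 5: [0↦3, 1↦3, 2↦5, 3↦2, 4↦1, 5↦2, 6↦5]  zeros at y ∈ ∅
  x = 6: [0↦2, 1↦3, 2↦6, 3↦4, 4↦4, 5↦6, 6↦3]  zeros at y ∈ ∅
Collecting zeros: affine points = {(0, 2), (0, 4), (1, 0), (1, 5), (4, 3), (4, 6)}.
Total count |C(F_7)_aff| = 6.


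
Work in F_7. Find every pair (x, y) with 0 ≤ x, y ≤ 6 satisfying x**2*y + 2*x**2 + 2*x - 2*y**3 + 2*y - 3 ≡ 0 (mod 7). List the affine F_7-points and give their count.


Affine F_7-points: {(1, 6), (3, 0), (3, 3), (3, 4), (4, 6), (5, 3), (6, 4), (6, 5)}; count = 8.

For each of the 49 pairs (x, y) ∈ F_7², evaluate f(x, y) mod 7. Record the zeros.
  x = 0: [0↦4, 1↦4, 2↦6, 3↦5, 4↦3, 5↦2, 6↦4]  zeros at y ∈ ∅
  x = 1: [0↦1, 1↦2, 2↦5, 3↦5, 4↦4, 5↦4, 6↦0]  zeros at y ∈ {6}
  x = 2: [0↦2, 1↦6, 2↦5, 3↦1, 4↦3, 5↦6, 6↦5]  zeros at y ∈ ∅
  x = 3: [0↦0, 1↦2, 2↦6, 3↦0, 4↦0, 5↦1, 6↦5]  zeros at y ∈ {0, 3, 4}
  x = 4: [0↦2, 1↦4, 2↦1, 3↦2, 4↦2, 5↦3, 6↦0]  zeros at y ∈ {6}
  x = 5: [0↦1, 1↦5, 2↦4, 3↦0, 4↦2, 5↦5, 6↦4]  zeros at y ∈ {3}
  x = 6: [0↦4, 1↦5, 2↦1, 3↦1, 4↦0, 5↦0, 6↦3]  zeros at y ∈ {4, 5}
Collecting zeros: affine points = {(1, 6), (3, 0), (3, 3), (3, 4), (4, 6), (5, 3), (6, 4), (6, 5)}.
Total count |C(F_7)_aff| = 8.


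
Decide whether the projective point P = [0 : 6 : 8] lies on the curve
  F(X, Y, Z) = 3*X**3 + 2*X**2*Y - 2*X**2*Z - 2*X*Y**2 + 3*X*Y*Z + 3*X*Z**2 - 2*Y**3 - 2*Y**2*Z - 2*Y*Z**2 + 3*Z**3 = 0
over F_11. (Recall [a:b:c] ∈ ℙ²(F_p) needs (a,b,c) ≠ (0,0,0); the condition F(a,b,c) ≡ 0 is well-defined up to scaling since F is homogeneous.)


F(0,6,8) ≡ 2 (mod 11); P is NOT on the curve.

Evaluate F(0, 6, 8) term-by-term (mod 11).
  3*X**3 ↦ 3·0·1·1 = 0
  2*X**2*Y ↦ 2·0·6·1 = 0
  -2*X**2*Z ↦ -2·0·1·8 = 0
  -2*X*Y**2 ↦ -2·0·36·1 = 0
  3*X*Y*Z ↦ 3·0·6·8 = 0
  3*X*Z**2 ↦ 3·0·1·64 = 0
  -2*Y**3 ↦ -2·1·216·1 = -432
  -2*Y**2*Z ↦ -2·1·36·8 = -576
  -2*Y*Z**2 ↦ -2·1·6·64 = -768
  3*Z**3 ↦ 3·1·1·512 = 1536
Sum: F(0, 6, 8) = (0) + (0) + (0) + (0) + (0) + (0) + (-432) + (-576) + (-768) + (1536) = -240.
Reducing mod 11: -240 ≡ 2 (mod 11).
Since F(a, b, c) ≡ 2 ≠ 0 (mod 11), P does NOT lie on the curve.


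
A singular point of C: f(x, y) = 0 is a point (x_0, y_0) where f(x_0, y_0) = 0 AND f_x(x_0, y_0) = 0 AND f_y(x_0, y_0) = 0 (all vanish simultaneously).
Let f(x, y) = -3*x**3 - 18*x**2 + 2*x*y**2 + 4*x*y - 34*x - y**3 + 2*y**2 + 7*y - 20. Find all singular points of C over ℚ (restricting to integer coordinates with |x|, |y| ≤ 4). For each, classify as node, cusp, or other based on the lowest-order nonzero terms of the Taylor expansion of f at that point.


Singular points: {(-2, -1)}; classification: cusp.

Compute partial derivatives:
  f_x = -9*x**2 - 36*x + 2*y**2 + 4*y - 34.
  f_y = 4*x*y + 4*x - 3*y**2 + 4*y + 7.
Scan x_0 ∈ {−4, ..., 4}. For each x_0, f_y(x_0, y) is a polynomial in y; find its integer roots y ∈ {−4, ..., 4}, then test f_x and f at those candidates.
  x = -4: f_y(-4, y) = -3*y**2 - 12*y - 9; vanishes at y ∈ {-3, -1}. (-4, -3): f_x = -28 ≠ 0; (-4, -1): f_x = -36 ≠ 0.
  x = -3: f_y(-3, y) = -3*y**2 - 8*y - 5; vanishes at y ∈ {-1}. (-3, -1): f_x = -9 ≠ 0.
  x = -2: f_y(-2, y) = -3*y**2 - 4*y - 1; vanishes at y ∈ {-1}. (-2, -1): f_x = 0, f = 0 — SINGULAR.
  x = -1: f_y(-1, y) = 3 - 3*y**2; vanishes at y ∈ {-1, 1}. (-1, -1): f_x = -9 ≠ 0; (-1, 1): f_x = -1 ≠ 0.
  x = 0: f_y(0, y) = -3*y**2 + 4*y + 7; vanishes at y ∈ {-1}. (0, -1): f_x = -36 ≠ 0.
  x = 1: f_y(1, y) = -3*y**2 + 8*y + 11; vanishes at y ∈ {-1}. (1, -1): f_x = -81 ≠ 0.
  x = 2: f_y(2, y) = -3*y**2 + 12*y + 15; vanishes at y ∈ {-1}. (2, -1): f_x = -144 ≠ 0.
  x = 3: f_y(3, y) = -3*y**2 + 16*y + 19; vanishes at y ∈ {-1}. (3, -1): f_x = -225 ≠ 0.
  x = 4: f_y(4, y) = -3*y**2 + 20*y + 23; vanishes at y ∈ {-1}. (4, -1): f_x = -324 ≠ 0.
Only singular point on the grid: (-2, -1).
Classify: substitute x = -2 + u, y = -1 + v and expand: f = -3*u**3 + 2*u*v**2 - v**3 + v**2.
No constant or linear terms (consistent with a singular point). Quadratic part: v**2. Cubic part: -3*u**3 + 2*u*v**2 - v**3.
The quadratic part v**2 is a perfect square, so there is a single (double) tangent line v = 0, i.e. y = -1. Restricting the cubic part to that line (v = 0) leaves -3*u**3 ≠ 0, so f is not divisible by v and the branch is v² ≈ 3*u**3 to lowest order — this is a cusp.
Classification: cusp.


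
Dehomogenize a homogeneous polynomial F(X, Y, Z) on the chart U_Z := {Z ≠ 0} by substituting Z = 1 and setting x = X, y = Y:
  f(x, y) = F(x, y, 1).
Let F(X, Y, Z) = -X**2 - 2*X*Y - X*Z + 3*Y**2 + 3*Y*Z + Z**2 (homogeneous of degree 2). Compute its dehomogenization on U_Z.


f(x, y) = -x**2 - 2*x*y - x + 3*y**2 + 3*y + 1

On U_Z we set Z = 1. Each monomial c·X^i·Y^j·Z^k in F becomes c·x^i·y^j·1^k = c·x^i·y^j.
Substituting Z = 1: F(X, Y, 1) = -x**2 - 2*x*y - x + 3*y**2 + 3*y + 1.
Note: deg(f) ≤ deg(F) = 2; strict inequality happens when F is divisible by Z (lost terms).


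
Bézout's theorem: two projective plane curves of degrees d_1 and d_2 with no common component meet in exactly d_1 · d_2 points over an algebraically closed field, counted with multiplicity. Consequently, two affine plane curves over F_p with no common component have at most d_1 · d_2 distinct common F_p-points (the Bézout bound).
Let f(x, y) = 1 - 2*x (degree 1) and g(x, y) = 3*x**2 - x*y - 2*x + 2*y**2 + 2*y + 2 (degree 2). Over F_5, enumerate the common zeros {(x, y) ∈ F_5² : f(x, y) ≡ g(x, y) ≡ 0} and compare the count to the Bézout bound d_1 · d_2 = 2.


Common zeros: ∅; count = 0; Bézout bound = 2.

deg(f) = 1, deg(g) = 2, so Bézout bound = 2.
Scan x ∈ F_5. For each x, list the y ∈ F_5 with f(x, y) ≡ 0 and those with g(x, y) ≡ 0 (mod 5); the common zeros in that column are the intersection.
  x = 0: f ≡ 0 at y ∈ ∅; g ≡ 0 at y ∈ ∅; common: ∅.
  x = 1: f ≡ 0 at y ∈ ∅; g ≡ 0 at y ∈ ∅; common: ∅.
  x = 2: f ≡ 0 at y ∈ ∅; g ≡ 0 at y ∈ {0}; common: ∅.
  x = 3: f ≡ 0 at y ∈ {0, 1, 2, 3, 4}; g ≡ 0 at y ∈ ∅; common: ∅.
  x = 4: f ≡ 0 at y ∈ ∅; g ≡ 0 at y ∈ ∅; common: ∅.
Collecting: common zeros = ∅, so the count is 0.
Comparison with the Bézout bound: 0 ≤ 2 = deg(f)·deg(g), as expected for curves with no common component (the affine F_5-count falls short of the bound because intersections may lie at infinity, over extension fields, or carry multiplicity).


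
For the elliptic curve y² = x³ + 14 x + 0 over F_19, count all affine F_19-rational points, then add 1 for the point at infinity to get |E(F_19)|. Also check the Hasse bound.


Affine points = {(0, 0), (2, 6), (2, 13), (4, 5), (4, 14), (5, 9), (5, 10), (7, 2), (7, 17), (8, 4), (8, 15), (9, 0), (10, 0), (13, 2), (13, 17), (16, 8), (16, 11), (18, 2), (18, 17)}; affine count = 19; |E(F_19)| = 20.

Discriminant check: Δ ∝ 4a³ + 27b² = 4·14³ + 27·0² = 4·2744 + 27·0 ≡ 13 (mod 19). Nonzero ⇒ E is nonsingular.
For each x ∈ F_19, compute rhs = x³ + 14·x + 0 mod 19, then count y ∈ F_19 with y² ≡ rhs.
  x = 0: rhs = 0, matching y values: 0 (1 points).
  x = 1: rhs = 15, matching y values: none (0 points).
  x = 2: rhs = 17, matching y values: 6, 13 (2 points).
  x = 3: rhs = 12, matching y values: none (0 points).
  x = 4: rhs = 6, matching y values: 5, 14 (2 points).
  x = 5: rhs = 5, matching y values: 9, 10 (2 points).
  x = 6: rhs = 15, matching y values: none (0 points).
  x = 7: rhs = 4, matching y values: 2, 17 (2 points).
  x = 8: rhs = 16, matching y values: 4, 15 (2 points).
  x = 9: rhs = 0, matching y values: 0 (1 points).
  x = 10: rhs = 0, matching y values: 0 (1 points).
  x = 11: rhs = 3, matching y values: none (0 points).
  x = 12: rhs = 15, matching y values: none (0 points).
  x = 13: rhs = 4, matching y values: 2, 17 (2 points).
  x = 14: rhs = 14, matching y values: none (0 points).
  x = 15: rhs = 13, matching y values: none (0 points).
  x = 16: rhs = 7, matching y values: 8, 11 (2 points).
  x = 17: rhs = 2, matching y values: none (0 points).
  x = 18: rhs = 4, matching y values: 2, 17 (2 points).
Total affine count: 19.
Full point count |E(F_19)| = 19 + 1 = 20.
Hasse bound: |20 − (19+1)| = |0| = 0 ≤ 2√19 ≈ 8.7178 ✓.


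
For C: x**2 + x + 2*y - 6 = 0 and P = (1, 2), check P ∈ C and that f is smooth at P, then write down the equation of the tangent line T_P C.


Tangent line at P: 3*x + 2*y - 7 = 0.

Step 1: f(1, 2) = 0, so P lies on C.
Step 2: partial derivatives
  f_x(x, y) = 2*x + 1, f_y(x, y) = 2.
  f_x(P) = 3, f_y(P) = 2 (gradient nonzero, so P is smooth).
Step 3: tangent line at P: 3·(x − 1) + 2·(y − 2) = 0.
Expanding: 3*x + 2*y - 7 = 0.


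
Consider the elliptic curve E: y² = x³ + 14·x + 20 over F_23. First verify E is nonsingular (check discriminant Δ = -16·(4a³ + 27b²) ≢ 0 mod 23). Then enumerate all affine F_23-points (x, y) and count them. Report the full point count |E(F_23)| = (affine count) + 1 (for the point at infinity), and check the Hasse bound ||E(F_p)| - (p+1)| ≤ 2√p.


Affine points = {(1, 9), (1, 14), (4, 5), (4, 18), (5, 10), (5, 13), (7, 1), (7, 22), (8, 0), (9, 1), (9, 22), (14, 4), (14, 19), (16, 4), (16, 19), (18, 3), (18, 20)}; affine count = 17; |E(F_23)| = 18.

Discriminant check: Δ ∝ 4a³ + 27b² = 4·14³ + 27·20² = 4·2744 + 27·400 ≡ 18 (mod 23). Nonzero ⇒ E is nonsingular.
For each x ∈ F_23, compute rhs = x³ + 14·x + 20 mod 23, then count y ∈ F_23 with y² ≡ rhs.
  x = 0: rhs = 20, matching y values: none (0 points).
  x = 1: rhs = 12, matching y values: 9, 14 (2 points).
  x = 2: rhs = 10, matching y values: none (0 points).
  x = 3: rhs = 20, matching y values: none (0 points).
  x = 4: rhs = 2, matching y values: 5, 18 (2 points).
  x = 5: rhs = 8, matching y values: 10, 13 (2 points).
  x = 6: rhs = 21, matching y values: none (0 points).
  x = 7: rhs = 1, matching y values: 1, 22 (2 points).
  x = 8: rhs = 0, matching y values: 0 (1 points).
  x = 9: rhs = 1, matching y values: 1, 22 (2 points).
  x = 10: rhs = 10, matching y values: none (0 points).
  x = 11: rhs = 10, matching y values: none (0 points).
  x = 12: rhs = 7, matching y values: none (0 points).
  x = 13: rhs = 7, matching y values: none (0 points).
  x = 14: rhs = 16, matching y values: 4, 19 (2 points).
  x = 15: rhs = 17, matching y values: none (0 points).
  x = 16: rhs = 16, matching y values: 4, 19 (2 points).
  x = 17: rhs = 19, matching y values: none (0 points).
  x = 18: rhs = 9, matching y values: 3, 20 (2 points).
  x = 19: rhs = 15, matching y values: none (0 points).
  x = 20: rhs = 20, matching y values: none (0 points).
  x = 21: rhs = 7, matching y values: none (0 points).
  x = 22: rhs = 5, matching y values: none (0 points).
Total affine count: 17.
Full point count |E(F_23)| = 17 + 1 = 18.
Hasse bound: |18 − (23+1)| = |-6| = 6 ≤ 2√23 ≈ 9.5917 ✓.


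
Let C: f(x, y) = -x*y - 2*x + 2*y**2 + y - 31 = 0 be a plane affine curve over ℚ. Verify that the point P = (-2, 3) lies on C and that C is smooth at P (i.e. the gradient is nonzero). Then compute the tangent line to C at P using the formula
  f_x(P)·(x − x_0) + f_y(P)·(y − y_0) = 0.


Tangent line at P: -5*x + 15*y - 55 = 0.

Step 1: f(-2, 3) = 0, so P lies on C.
Step 2: partial derivatives
  f_x(x, y) = -y - 2, f_y(x, y) = -x + 4*y + 1.
  f_x(P) = -5, f_y(P) = 15 (gradient nonzero, so P is smooth).
Step 3: tangent line at P: -5·(x − -2) + 15·(y − 3) = 0.
Expanding: -5*x + 15*y - 55 = 0.
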